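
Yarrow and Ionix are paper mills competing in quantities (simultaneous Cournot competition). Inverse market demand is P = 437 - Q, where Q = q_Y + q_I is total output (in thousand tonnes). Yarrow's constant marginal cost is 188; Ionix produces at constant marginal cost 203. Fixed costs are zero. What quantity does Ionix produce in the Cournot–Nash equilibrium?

Yarrow's profit: π_Y = (437 - Q)q_Y - (188q_Y). Setting ∂π_Y/∂q_Y = 0: 249 - 2q_Y - (q_I) = 0.
Ionix's first-order condition: 234 - 2q_I - (q_Y) = 0.
Best responses: q_Y = (249 - q_I)/2, q_I = (234 - q_Y)/2.
Solving the pair: q_Y = 88, q_I = 73.

73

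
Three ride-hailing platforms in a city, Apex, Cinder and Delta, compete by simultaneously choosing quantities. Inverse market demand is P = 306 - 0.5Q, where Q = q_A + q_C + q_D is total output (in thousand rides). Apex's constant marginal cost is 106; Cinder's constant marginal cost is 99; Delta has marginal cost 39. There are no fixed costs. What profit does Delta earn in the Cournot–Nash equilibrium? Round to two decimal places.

Apex's profit: π_A = (306 - 0.5Q)q_A - (106q_A). Setting ∂π_A/∂q_A = 0: 200 - q_A - (1/2)(q_C + q_D) = 0.
Cinder's first-order condition: 207 - q_C - (1/2)(q_A + q_D) = 0.
Delta's first-order condition: 267 - q_D - (1/2)(q_A + q_C) = 0.
Adding the 3 first-order conditions: 674 − 2Q = 0, so Q = 337.
Back-substituting: q_A = (200 − 337/2)/(1/2) = 63, q_C = (207 − 337/2)/(1/2) = 77, q_D = (267 − 337/2)/(1/2) = 197.
Price P = 306 - (1/2)·337 = 275/2.
Delta's profit: (275/2 - 39)·197 = 19404.5000.

19404.50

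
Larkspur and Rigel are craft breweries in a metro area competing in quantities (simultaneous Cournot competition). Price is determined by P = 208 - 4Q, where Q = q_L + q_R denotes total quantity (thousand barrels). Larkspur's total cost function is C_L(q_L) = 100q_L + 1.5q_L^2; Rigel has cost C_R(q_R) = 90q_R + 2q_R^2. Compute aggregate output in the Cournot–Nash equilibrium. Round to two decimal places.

14.57

Larkspur's profit: π_L = (208 - 4Q)q_L - (100q_L + (3/2)q_L²). Setting ∂π_L/∂q_L = 0: 108 - 11q_L - 4(q_R) = 0.
Rigel's first-order condition: 118 - 12q_R - 4(q_L) = 0.
Rearranging gives the reaction functions q_L = (108 - 4q_R)/11 and q_R = (118 - 4q_L)/12.
Substituting one into the other gives q_L = 206/29 and q_R = 433/58.
Total output Q = 206/29 + 433/58 = 845/58.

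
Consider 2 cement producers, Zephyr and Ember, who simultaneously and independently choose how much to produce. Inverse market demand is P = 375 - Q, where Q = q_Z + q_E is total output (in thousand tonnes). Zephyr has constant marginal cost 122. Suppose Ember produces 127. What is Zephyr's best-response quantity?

With the rival's output fixed at 127, Zephyr's profit is π_Z = (375 - 127 - q_Z)q_Z - (122q_Z) = (248 - q_Z)q_Z - (122q_Z).
∂π_Z/∂q_Z = 126 - 2q_Z = 0, so q_Z = 63.

63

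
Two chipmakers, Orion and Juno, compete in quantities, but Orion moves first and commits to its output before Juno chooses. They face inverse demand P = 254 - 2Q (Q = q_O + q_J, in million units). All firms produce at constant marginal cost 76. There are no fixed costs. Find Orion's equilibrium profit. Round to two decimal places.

Solve by backward induction. Given q_O, the follower Juno maximises π_J = (254 - 2q_O - 2q_J)q_J - 76q_J.
Setting the follower's marginal profit to zero, 178 - 2q_O - 4q_J = 0, i.e. q_J = (178 - 2q_O)/4.
The leader anticipates this reaction. Substituting into P = 254 - 2Q gives P = 165 - q_O, so π_O = (165 - q_O)q_O - 76q_O.
Maximising: ∂π_O/∂q_O = 89 - 2q_O = 0, giving q_O = 89/2.
Then q_J = (178 - 2·(89/2))/4 = 89/4.
Price P = 254 - 2·(267/4) = 241/2.
Orion's profit: (241/2 - 76)·(89/2) = 1980.2500.

1980.25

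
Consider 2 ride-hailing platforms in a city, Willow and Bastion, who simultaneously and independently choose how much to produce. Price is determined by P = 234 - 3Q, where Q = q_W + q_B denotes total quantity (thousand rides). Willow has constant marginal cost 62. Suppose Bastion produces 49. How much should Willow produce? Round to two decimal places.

4.17

With the rival's output fixed at 49, Willow's profit is π_W = (234 - 3·49 - 3q_W)q_W - (62q_W) = (87 - 3q_W)q_W - (62q_W).
∂π_W/∂q_W = 25 - 6q_W = 0, so q_W = 25/6.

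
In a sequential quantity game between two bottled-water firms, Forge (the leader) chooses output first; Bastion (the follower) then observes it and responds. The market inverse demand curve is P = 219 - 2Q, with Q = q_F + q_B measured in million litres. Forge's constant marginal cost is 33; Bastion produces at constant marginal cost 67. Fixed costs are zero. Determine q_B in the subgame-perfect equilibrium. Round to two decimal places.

Solve by backward induction. Given q_F, the follower Bastion maximises π_B = (219 - 2q_F - 2q_B)q_B - 67q_B.
Follower FOC: 152 - 2q_F - 4q_B = 0, so q_B(q_F) = (152 - 2q_F)/4.
The leader anticipates this reaction. Substituting into P = 219 - 2Q gives P = 143 - q_F, so π_F = (143 - q_F)q_F - 33q_F.
The leader's first-order condition 110 - 2q_F = 0 yields q_F = 55.
Then q_B = (152 - 2·55)/4 = 21/2.

10.50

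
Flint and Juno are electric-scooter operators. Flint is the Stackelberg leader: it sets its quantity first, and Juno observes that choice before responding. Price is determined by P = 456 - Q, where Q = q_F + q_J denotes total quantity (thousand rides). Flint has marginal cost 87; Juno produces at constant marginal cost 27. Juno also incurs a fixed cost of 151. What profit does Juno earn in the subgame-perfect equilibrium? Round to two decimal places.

Solve by backward induction. Given q_F, the follower Juno maximises π_J = (456 - q_F - q_J)q_J - 27q_J.
∂π_J/∂q_J = 429 - q_F - 2q_J = 0 gives the reaction function q_J = (429 - q_F)/2.
Flint substitutes q_J(q_F) into its own profit: π_F = q_F(456 - q_F - (429 - q_F)/2) - 87q_F = (483/2 - (1/2)q_F)q_F - 87q_F.
Maximising: ∂π_F/∂q_F = 309/2 - q_F = 0, giving q_F = 309/2.
Then q_J = (429 - 309/2)/2 = 549/4.
Price P = 456 - 1167/4 = 657/4.
Juno's profit: (657/4 - 27)·(549/4) - 151 = 18686.5625.

18686.56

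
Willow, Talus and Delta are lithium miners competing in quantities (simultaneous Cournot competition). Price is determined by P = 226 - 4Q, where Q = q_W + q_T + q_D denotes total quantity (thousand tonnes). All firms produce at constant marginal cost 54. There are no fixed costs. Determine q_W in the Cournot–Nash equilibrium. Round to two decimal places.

10.75

A representative firm's profit is π_i = q_i(226 - 4Q) - 54q_i.
First-order condition (treating rivals' output as given): 172 - 8q_i - 4·Σ_{j≠i} q_j = 0.
With identical firms every q_j equals q_i, so Σ_{j≠i} q_j = 2q_i and 172 = 16q_i, giving q_i = 43/4.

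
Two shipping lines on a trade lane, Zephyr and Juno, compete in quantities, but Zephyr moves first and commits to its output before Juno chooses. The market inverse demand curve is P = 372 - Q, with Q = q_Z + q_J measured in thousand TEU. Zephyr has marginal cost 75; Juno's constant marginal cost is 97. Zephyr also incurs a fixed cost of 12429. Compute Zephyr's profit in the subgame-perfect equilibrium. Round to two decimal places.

291.13

Solve by backward induction. Given q_Z, the follower Juno maximises π_J = (372 - q_Z - q_J)q_J - 97q_J.
∂π_J/∂q_J = 275 - q_Z - 2q_J = 0 gives the reaction function q_J = (275 - q_Z)/2.
Zephyr substitutes q_J(q_Z) into its own profit: π_Z = q_Z(372 - q_Z - (275 - q_Z)/2) - 75q_Z = (469/2 - (1/2)q_Z)q_Z - 75q_Z.
Maximising: ∂π_Z/∂q_Z = 319/2 - q_Z = 0, giving q_Z = 319/2.
Then q_J = (275 - 319/2)/2 = 231/4.
Price P = 372 - 869/4 = 619/4.
Zephyr's profit: (619/4 - 75)·(319/2) - 12429 = 291.1250.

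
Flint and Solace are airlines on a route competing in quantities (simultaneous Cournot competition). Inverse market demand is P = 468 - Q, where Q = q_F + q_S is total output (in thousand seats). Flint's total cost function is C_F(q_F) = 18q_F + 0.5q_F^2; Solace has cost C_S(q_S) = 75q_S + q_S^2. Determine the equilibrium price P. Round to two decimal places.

Flint's profit: π_F = (468 - Q)q_F - (18q_F + (1/2)q_F²). Setting ∂π_F/∂q_F = 0: 450 - 3q_F - (q_S) = 0.
Solace's first-order condition: 393 - 4q_S - (q_F) = 0.
Rearranging gives the reaction functions q_F = (450 - q_S)/3 and q_S = (393 - q_F)/4.
Solving the pair: q_F = 1407/11, q_S = 729/11.
Total output Q = 194.1818, so price P = 468 - 194.1818 = 273.8182.

273.82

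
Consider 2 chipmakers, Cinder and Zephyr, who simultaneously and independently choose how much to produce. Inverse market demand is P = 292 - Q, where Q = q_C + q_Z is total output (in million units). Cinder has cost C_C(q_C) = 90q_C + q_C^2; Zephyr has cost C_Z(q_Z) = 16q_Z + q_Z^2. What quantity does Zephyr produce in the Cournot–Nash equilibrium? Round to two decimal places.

Cinder's profit: π_C = (292 - Q)q_C - (90q_C + q_C²). Setting ∂π_C/∂q_C = 0: 202 - 4q_C - (q_Z) = 0.
Zephyr's first-order condition: 276 - 4q_Z - (q_C) = 0.
Best responses: q_C = (202 - q_Z)/4, q_Z = (276 - q_C)/4.
Solving the pair: q_C = 532/15, q_Z = 902/15.

60.13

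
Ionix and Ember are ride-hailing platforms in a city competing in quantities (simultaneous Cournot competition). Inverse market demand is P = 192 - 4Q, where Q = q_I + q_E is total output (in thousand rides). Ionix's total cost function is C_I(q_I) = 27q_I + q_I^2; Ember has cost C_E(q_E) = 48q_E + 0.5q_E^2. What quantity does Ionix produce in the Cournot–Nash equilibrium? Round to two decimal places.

Ionix's profit: π_I = (192 - 4Q)q_I - (27q_I + q_I²). Setting ∂π_I/∂q_I = 0: 165 - 10q_I - 4(q_E) = 0.
Ember's profit: π_E = (192 - 4Q)q_E - (48q_E + (1/2)q_E²). Setting ∂π_E/∂q_E = 0: 144 - 9q_E - 4(q_I) = 0.
Best responses: q_I = (165 - 4q_E)/10, q_E = (144 - 4q_I)/9.
Substituting one into the other gives q_I = 909/74 and q_E = 390/37.

12.28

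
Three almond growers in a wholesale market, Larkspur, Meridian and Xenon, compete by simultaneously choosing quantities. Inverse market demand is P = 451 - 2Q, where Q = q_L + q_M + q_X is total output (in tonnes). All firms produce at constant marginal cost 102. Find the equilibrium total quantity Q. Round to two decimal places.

A representative firm's profit is π_i = q_i(451 - 2Q) - 102q_i.
Setting ∂π_i/∂q_i = 0 with rivals' quantities fixed: 349 - 4q_i - 2·Σ_{j≠i} q_j = 0.
By symmetry each firm produces the same amount; substituting Σ_{j≠i} q_j = 2q_i yields q_i = 349/8.
Total output Q = 349/8 + 349/8 + 349/8 = 1047/8.

130.88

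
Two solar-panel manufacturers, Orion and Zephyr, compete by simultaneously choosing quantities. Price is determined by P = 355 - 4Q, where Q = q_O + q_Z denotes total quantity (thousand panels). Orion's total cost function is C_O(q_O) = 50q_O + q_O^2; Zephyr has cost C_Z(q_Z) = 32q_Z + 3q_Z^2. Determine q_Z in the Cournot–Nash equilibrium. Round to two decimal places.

16.21

Orion's profit: π_O = (355 - 4Q)q_O - (50q_O + q_O²). Setting ∂π_O/∂q_O = 0: 305 - 10q_O - 4(q_Z) = 0.
Zephyr's first-order condition: 323 - 14q_Z - 4(q_O) = 0.
So q_O = (305 - 4q_Z)/10 and q_Z = (323 - 4q_O)/14.
Substituting one into the other gives q_O = 1489/62 and q_Z = 1005/62.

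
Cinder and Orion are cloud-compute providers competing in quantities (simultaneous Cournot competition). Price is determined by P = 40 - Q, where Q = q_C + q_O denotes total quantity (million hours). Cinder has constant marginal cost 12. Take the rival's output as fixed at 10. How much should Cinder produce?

With the rival's output fixed at 10, Cinder's profit is π_C = (40 - 10 - q_C)q_C - (12q_C) = (30 - q_C)q_C - (12q_C).
∂π_C/∂q_C = 18 - 2q_C = 0, so q_C = 9.

9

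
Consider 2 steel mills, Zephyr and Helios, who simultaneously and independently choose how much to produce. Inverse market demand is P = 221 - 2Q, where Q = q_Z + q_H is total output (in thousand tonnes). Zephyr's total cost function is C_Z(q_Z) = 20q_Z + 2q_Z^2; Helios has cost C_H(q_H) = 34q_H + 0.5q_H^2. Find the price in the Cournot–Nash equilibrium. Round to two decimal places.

125.17

Zephyr's profit: π_Z = (221 - 2Q)q_Z - (20q_Z + 2q_Z²). Setting ∂π_Z/∂q_Z = 0: 201 - 8q_Z - 2(q_H) = 0.
Helios's profit: π_H = (221 - 2Q)q_H - (34q_H + (1/2)q_H²). Setting ∂π_H/∂q_H = 0: 187 - 5q_H - 2(q_Z) = 0.
So q_Z = (201 - 2q_H)/8 and q_H = (187 - 2q_Z)/5.
Solving the pair: q_Z = 631/36, q_H = 547/18.
Total output Q = 575/12, so price P = 221 - 2·(575/12) = 751/6.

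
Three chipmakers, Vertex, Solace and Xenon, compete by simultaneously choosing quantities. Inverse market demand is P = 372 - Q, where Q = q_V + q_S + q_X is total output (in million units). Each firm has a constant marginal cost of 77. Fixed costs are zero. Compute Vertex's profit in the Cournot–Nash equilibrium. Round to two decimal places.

A representative firm's profit is π_i = q_i(372 - Q) - 77q_i.
Setting ∂π_i/∂q_i = 0 with rivals' quantities fixed: 295 - 2q_i - Σ_{j≠i} q_j = 0.
By symmetry each firm produces the same amount; substituting Σ_{j≠i} q_j = 2q_i yields q_i = 295/4.
Price P = 372 - 885/4 = 603/4.
Vertex's profit: (603/4 - 77)·(295/4) = 5439.0625.

5439.06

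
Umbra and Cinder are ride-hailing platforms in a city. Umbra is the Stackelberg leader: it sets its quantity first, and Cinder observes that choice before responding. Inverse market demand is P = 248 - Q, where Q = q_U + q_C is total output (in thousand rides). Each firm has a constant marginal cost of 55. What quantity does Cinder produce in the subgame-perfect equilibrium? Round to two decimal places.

48.25

The follower Cinder best-responds to any q_U: π_C = (248 - Q)q_C - 55q_C.
Follower FOC: 193 - q_U - 2q_C = 0, so q_C(q_U) = (193 - q_U)/2.
Umbra substitutes q_C(q_U) into its own profit: π_U = q_U(248 - q_U - (193 - q_U)/2) - 55q_U = (303/2 - (1/2)q_U)q_U - 55q_U.
Leader FOC: 193/2 - q_U = 0, so q_U = 193/2.
Then q_C = (193 - 193/2)/2 = 193/4.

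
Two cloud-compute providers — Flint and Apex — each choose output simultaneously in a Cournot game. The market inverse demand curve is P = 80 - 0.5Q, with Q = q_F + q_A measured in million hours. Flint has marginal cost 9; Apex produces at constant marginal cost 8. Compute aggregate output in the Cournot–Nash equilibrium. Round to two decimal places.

Flint's profit: π_F = (80 - 0.5Q)q_F - (9q_F). Setting ∂π_F/∂q_F = 0: 71 - q_F - (1/2)(q_A) = 0.
Apex's profit: π_A = (80 - 0.5Q)q_A - (8q_A). Setting ∂π_A/∂q_A = 0: 72 - q_A - (1/2)(q_F) = 0.
So q_F = (71 - (1/2)q_A) and q_A = (72 - (1/2)q_F).
Substituting one into the other gives q_F = 140/3 and q_A = 146/3.
Total output Q = 140/3 + 146/3 = 286/3.

95.33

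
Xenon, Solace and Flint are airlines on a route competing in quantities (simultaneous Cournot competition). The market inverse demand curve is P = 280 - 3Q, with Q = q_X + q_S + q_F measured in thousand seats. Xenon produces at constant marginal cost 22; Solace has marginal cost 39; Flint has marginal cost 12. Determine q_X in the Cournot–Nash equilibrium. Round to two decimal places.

Xenon's profit: π_X = (280 - 3Q)q_X - (22q_X). Setting ∂π_X/∂q_X = 0: 258 - 6q_X - 3(q_S + q_F) = 0.
Solace's first-order condition: 241 - 6q_S - 3(q_X + q_F) = 0.
Flint's first-order condition: 268 - 6q_F - 3(q_X + q_S) = 0.
Adding the 3 conditions: 767 − 6Q − 6Q = 0, i.e. Q = 767/12.
Back-substituting: q_X = (258 − 767/4)/3 = 265/12, q_S = (241 − 767/4)/3 = 197/12, q_F = (268 − 767/4)/3 = 305/12.

22.08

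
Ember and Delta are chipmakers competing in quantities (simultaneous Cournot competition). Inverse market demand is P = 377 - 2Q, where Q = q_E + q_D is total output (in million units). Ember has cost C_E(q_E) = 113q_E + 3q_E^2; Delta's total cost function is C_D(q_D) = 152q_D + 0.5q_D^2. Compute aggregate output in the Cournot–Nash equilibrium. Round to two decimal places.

Ember's profit: π_E = (377 - 2Q)q_E - (113q_E + 3q_E²). Setting ∂π_E/∂q_E = 0: 264 - 10q_E - 2(q_D) = 0.
Delta's profit: π_D = (377 - 2Q)q_D - (152q_D + (1/2)q_D²). Setting ∂π_D/∂q_D = 0: 225 - 5q_D - 2(q_E) = 0.
Best responses: q_E = (264 - 2q_D)/10, q_D = (225 - 2q_E)/5.
Solving the pair: q_E = 435/23, q_D = 861/23.
Total output Q = 435/23 + 861/23 = 1296/23.

56.35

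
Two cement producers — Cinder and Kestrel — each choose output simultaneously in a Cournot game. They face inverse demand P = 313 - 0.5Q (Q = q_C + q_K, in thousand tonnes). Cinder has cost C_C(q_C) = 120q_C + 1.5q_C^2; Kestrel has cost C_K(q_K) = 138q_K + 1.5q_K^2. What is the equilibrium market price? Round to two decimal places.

272.11

Cinder's profit: π_C = (313 - 0.5Q)q_C - (120q_C + (3/2)q_C²). Setting ∂π_C/∂q_C = 0: 193 - 4q_C - (1/2)(q_K) = 0.
Kestrel's profit: π_K = (313 - 0.5Q)q_K - (138q_K + (3/2)q_K²). Setting ∂π_K/∂q_K = 0: 175 - 4q_K - (1/2)(q_C) = 0.
Rearranging gives the reaction functions q_C = (193 - (1/2)q_K)/4 and q_K = (175 - (1/2)q_C)/4.
Substituting one into the other gives q_C = 43.4603 and q_K = 38.3175.
Total output Q = 736/9, so price P = 313 - (1/2)·(736/9) = 272.1111.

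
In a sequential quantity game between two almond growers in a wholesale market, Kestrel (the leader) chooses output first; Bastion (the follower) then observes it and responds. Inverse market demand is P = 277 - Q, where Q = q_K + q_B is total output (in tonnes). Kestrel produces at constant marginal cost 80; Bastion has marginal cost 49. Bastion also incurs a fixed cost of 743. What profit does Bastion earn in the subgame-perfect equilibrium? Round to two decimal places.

The follower Bastion best-responds to any q_K: π_B = (277 - Q)q_B - 49q_B.
∂π_B/∂q_B = 228 - q_K - 2q_B = 0 gives the reaction function q_B = (228 - q_K)/2.
The leader anticipates this reaction. Substituting into P = 277 - Q gives P = 163 - (1/2)q_K, so π_K = (163 - (1/2)q_K)q_K - 80q_K.
The leader's first-order condition 83 - q_K = 0 yields q_K = 83.
Then q_B = (228 - 83)/2 = 145/2.
Price P = 277 - 311/2 = 243/2.
Bastion's profit: (243/2 - 49)·(145/2) - 743 = 4513.2500.

4513.25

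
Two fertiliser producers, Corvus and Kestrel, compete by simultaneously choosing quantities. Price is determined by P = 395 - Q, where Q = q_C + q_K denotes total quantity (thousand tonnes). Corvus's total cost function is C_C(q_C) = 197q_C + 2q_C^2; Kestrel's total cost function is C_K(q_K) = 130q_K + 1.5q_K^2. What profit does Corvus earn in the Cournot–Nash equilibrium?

Corvus's profit: π_C = (395 - Q)q_C - (197q_C + 2q_C²). Setting ∂π_C/∂q_C = 0: 198 - 6q_C - (q_K) = 0.
Kestrel's profit: π_K = (395 - Q)q_K - (130q_K + (3/2)q_K²). Setting ∂π_K/∂q_K = 0: 265 - 5q_K - (q_C) = 0.
So q_C = (198 - q_K)/6 and q_K = (265 - q_C)/5.
Substituting one into the other gives q_C = 25 and q_K = 48.
Price P = 395 - 73 = 322.
Corvus's profit: 322·25 - 197·25 - 2·25² = 1875.

1875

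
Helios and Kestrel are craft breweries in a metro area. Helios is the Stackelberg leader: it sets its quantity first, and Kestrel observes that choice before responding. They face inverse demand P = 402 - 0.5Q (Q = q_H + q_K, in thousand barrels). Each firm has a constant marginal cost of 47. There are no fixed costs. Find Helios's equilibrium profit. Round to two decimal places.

Solve by backward induction. Given q_H, the follower Kestrel maximises π_K = (402 - (1/2)q_H - (1/2)q_K)q_K - 47q_K.
Setting the follower's marginal profit to zero, 355 - (1/2)q_H - q_K = 0, i.e. q_K = (355 - (1/2)q_H).
Helios substitutes q_K(q_H) into its own profit: π_H = q_H(402 - (1/2)q_H - (355 - (1/2)q_H)/2) - 47q_H = (449/2 - (1/4)q_H)q_H - 47q_H.
Leader FOC: 355/2 - (1/2)q_H = 0, so q_H = 355.
Then q_K = (355 - (1/2)·355) = 355/2.
Price P = 402 - (1/2)·(1065/2) = 543/4.
Helios's profit: (543/4 - 47)·355 = 31506.2500.

31506.25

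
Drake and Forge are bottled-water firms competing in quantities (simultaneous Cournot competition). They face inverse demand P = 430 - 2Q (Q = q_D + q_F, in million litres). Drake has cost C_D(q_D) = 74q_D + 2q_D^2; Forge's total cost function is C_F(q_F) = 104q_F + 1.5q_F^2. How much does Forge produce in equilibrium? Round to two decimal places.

Drake's profit: π_D = (430 - 2Q)q_D - (74q_D + 2q_D²). Setting ∂π_D/∂q_D = 0: 356 - 8q_D - 2(q_F) = 0.
Forge's profit: π_F = (430 - 2Q)q_F - (104q_F + (3/2)q_F²). Setting ∂π_F/∂q_F = 0: 326 - 7q_F - 2(q_D) = 0.
Best responses: q_D = (356 - 2q_F)/8, q_F = (326 - 2q_D)/7.
Solving the pair: q_D = 460/13, q_F = 474/13.

36.46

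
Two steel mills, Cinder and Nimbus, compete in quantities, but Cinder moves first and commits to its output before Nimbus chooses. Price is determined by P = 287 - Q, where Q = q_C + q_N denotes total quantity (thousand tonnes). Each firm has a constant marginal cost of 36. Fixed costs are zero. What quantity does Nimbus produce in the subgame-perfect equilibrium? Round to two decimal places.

Solve by backward induction. Given q_C, the follower Nimbus maximises π_N = (287 - q_C - q_N)q_N - 36q_N.
∂π_N/∂q_N = 251 - q_C - 2q_N = 0 gives the reaction function q_N = (251 - q_C)/2.
The leader anticipates this reaction. Substituting into P = 287 - Q gives P = 323/2 - (1/2)q_C, so π_C = (323/2 - (1/2)q_C)q_C - 36q_C.
The leader's first-order condition 251/2 - q_C = 0 yields q_C = 251/2.
Then q_N = (251 - 251/2)/2 = 251/4.

62.75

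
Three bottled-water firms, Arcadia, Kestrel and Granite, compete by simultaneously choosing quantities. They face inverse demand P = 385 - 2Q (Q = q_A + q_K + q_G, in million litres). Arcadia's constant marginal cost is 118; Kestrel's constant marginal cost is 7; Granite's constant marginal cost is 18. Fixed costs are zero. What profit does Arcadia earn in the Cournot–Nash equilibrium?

Arcadia's profit: π_A = (385 - 2Q)q_A - (118q_A). Setting ∂π_A/∂q_A = 0: 267 - 4q_A - 2(q_K + q_G) = 0.
Kestrel's first-order condition: 378 - 4q_K - 2(q_A + q_G) = 0.
Granite's profit: π_G = (385 - 2Q)q_G - (18q_G). Setting ∂π_G/∂q_G = 0: 367 - 4q_G - 2(q_A + q_K) = 0.
Adding the 3 first-order conditions: 1012 − 8Q = 0, so Q = 253/2.
Back-substituting: q_A = (267 − 253)/2 = 7, q_K = (378 − 253)/2 = 125/2, q_G = (367 − 253)/2 = 57.
Price P = 385 - 2·(253/2) = 132.
Arcadia's profit: (132 - 118)·7 = 98.

98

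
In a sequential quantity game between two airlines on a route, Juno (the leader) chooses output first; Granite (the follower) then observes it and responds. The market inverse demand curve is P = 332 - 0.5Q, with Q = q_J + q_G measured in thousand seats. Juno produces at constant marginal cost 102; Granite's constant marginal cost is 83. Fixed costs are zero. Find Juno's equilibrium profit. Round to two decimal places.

11130.25

The follower Granite best-responds to any q_J: π_G = (332 - 0.5Q)q_G - 83q_G.
Follower FOC: 249 - (1/2)q_J - q_G = 0, so q_G(q_J) = (249 - (1/2)q_J).
The leader anticipates this reaction. Substituting into P = 332 - 0.5Q gives P = 415/2 - (1/4)q_J, so π_J = (415/2 - (1/4)q_J)q_J - 102q_J.
Maximising: ∂π_J/∂q_J = 211/2 - (1/2)q_J = 0, giving q_J = 211.
Then q_G = (249 - (1/2)·211) = 287/2.
Price P = 332 - (1/2)·(709/2) = 619/4.
Juno's profit: (619/4 - 102)·211 = 11130.2500.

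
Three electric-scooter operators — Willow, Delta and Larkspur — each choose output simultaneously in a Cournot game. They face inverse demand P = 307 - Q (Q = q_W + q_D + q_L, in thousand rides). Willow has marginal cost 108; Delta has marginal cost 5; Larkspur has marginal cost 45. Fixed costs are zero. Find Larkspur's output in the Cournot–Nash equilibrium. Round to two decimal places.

Willow's profit: π_W = (307 - Q)q_W - (108q_W). Setting ∂π_W/∂q_W = 0: 199 - 2q_W - (q_D + q_L) = 0.
Delta's profit: π_D = (307 - Q)q_D - (5q_D). Setting ∂π_D/∂q_D = 0: 302 - 2q_D - (q_W + q_L) = 0.
Larkspur's profit: π_L = (307 - Q)q_L - (45q_L). Setting ∂π_L/∂q_L = 0: 262 - 2q_L - (q_W + q_D) = 0.
Adding the 3 conditions: 763 − 2Q − 2Q = 0, i.e. Q = 763/4.
Back-substituting: q_W = (199 − 763/4) = 33/4, q_D = (302 − 763/4) = 445/4, q_L = (262 − 763/4) = 285/4.

71.25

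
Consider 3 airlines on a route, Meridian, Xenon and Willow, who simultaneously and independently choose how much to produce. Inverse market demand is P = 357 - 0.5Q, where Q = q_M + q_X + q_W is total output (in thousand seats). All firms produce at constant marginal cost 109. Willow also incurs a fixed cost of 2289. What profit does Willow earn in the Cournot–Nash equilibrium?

A representative firm's profit is π_i = q_i(357 - 0.5Q) - 109q_i.
First-order condition (treating rivals' output as given): 248 - q_i - (1/2)·Σ_{j≠i} q_j = 0.
With identical firms every q_j equals q_i, so Σ_{j≠i} q_j = 2q_i and 248 = 2q_i, giving q_i = 124.
Price P = 357 - (1/2)·372 = 171.
Willow's profit: (171 - 109)·124 - 2289 = 5399.

5399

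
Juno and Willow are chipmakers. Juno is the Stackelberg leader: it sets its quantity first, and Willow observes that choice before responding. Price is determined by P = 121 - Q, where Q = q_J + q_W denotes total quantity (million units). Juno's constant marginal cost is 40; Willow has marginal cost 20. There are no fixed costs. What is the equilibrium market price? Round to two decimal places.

55.25

Solve by backward induction. Given q_J, the follower Willow maximises π_W = (121 - q_J - q_W)q_W - 20q_W.
∂π_W/∂q_W = 101 - q_J - 2q_W = 0 gives the reaction function q_W = (101 - q_J)/2.
The leader anticipates this reaction. Substituting into P = 121 - Q gives P = 141/2 - (1/2)q_J, so π_J = (141/2 - (1/2)q_J)q_J - 40q_J.
Leader FOC: 61/2 - q_J = 0, so q_J = 61/2.
Then q_W = (101 - 61/2)/2 = 141/4.
Total output Q = 263/4, so price P = 121 - 263/4 = 221/4.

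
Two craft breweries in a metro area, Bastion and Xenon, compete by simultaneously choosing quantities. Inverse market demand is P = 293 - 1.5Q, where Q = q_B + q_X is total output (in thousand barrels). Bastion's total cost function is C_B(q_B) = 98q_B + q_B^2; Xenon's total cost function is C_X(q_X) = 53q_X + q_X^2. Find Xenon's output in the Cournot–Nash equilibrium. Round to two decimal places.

Bastion's profit: π_B = (293 - 1.5Q)q_B - (98q_B + q_B²). Setting ∂π_B/∂q_B = 0: 195 - 5q_B - (3/2)(q_X) = 0.
Xenon's profit: π_X = (293 - 1.5Q)q_X - (53q_X + q_X²). Setting ∂π_X/∂q_X = 0: 240 - 5q_X - (3/2)(q_B) = 0.
Best responses: q_B = (195 - (3/2)q_X)/5, q_X = (240 - (3/2)q_B)/5.
Substituting one into the other gives q_B = 27.0330 and q_X = 39.8901.

39.89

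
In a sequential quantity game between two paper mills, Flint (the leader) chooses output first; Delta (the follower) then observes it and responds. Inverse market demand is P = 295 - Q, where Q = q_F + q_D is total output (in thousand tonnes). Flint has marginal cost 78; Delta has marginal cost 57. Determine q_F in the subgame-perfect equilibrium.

98

Solve by backward induction. Given q_F, the follower Delta maximises π_D = (295 - q_F - q_D)q_D - 57q_D.
Setting the follower's marginal profit to zero, 238 - q_F - 2q_D = 0, i.e. q_D = (238 - q_F)/2.
Flint substitutes q_D(q_F) into its own profit: π_F = q_F(295 - q_F - (238 - q_F)/2) - 78q_F = (176 - (1/2)q_F)q_F - 78q_F.
Leader FOC: 98 - q_F = 0, so q_F = 98.
Then q_D = (238 - 98)/2 = 70.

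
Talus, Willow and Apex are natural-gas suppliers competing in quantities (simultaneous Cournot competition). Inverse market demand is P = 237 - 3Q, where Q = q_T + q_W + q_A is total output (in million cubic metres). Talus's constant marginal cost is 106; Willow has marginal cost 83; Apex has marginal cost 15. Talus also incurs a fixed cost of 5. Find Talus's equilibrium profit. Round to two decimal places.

1.02

Talus's profit: π_T = (237 - 3Q)q_T - (106q_T). Setting ∂π_T/∂q_T = 0: 131 - 6q_T - 3(q_W + q_A) = 0.
Willow's first-order condition: 154 - 6q_W - 3(q_T + q_A) = 0.
Apex's first-order condition: 222 - 6q_A - 3(q_T + q_W) = 0.
Adding the 3 first-order conditions: 507 − 12Q = 0, so Q = 169/4.
Back-substituting: q_T = (131 − 507/4)/3 = 17/12, q_W = (154 − 507/4)/3 = 109/12, q_A = (222 − 507/4)/3 = 127/4.
Price P = 237 - 3·(169/4) = 441/4.
Talus's profit: (441/4 - 106)·(17/12) - 5 = 49/48.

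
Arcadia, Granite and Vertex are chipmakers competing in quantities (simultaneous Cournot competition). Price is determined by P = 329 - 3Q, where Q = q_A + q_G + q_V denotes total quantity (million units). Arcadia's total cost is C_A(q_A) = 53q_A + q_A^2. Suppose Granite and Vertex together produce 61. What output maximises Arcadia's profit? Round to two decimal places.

With rivals' combined output fixed at 61, Arcadia's profit is π_A = (329 - 3·61 - 3q_A)q_A - (53q_A + q_A²) = (146 - 3q_A)q_A - (53q_A + q_A²).
∂π_A/∂q_A = 93 - 8q_A = 0, so q_A = 93/8.

11.63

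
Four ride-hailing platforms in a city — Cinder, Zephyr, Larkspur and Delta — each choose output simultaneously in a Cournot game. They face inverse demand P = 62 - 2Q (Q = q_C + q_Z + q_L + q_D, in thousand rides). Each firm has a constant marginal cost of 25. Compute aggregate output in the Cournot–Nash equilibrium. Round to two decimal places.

14.80

Each firm earns π_i = (62 - 2Q)q_i - 25q_i.
Setting ∂π_i/∂q_i = 0 with rivals' quantities fixed: 37 - 4q_i - 2·Σ_{j≠i} q_j = 0.
With identical firms every q_j equals q_i, so Σ_{j≠i} q_j = 3q_i and 37 = 10q_i, giving q_i = 37/10.
Total output Q = 37/10 + 37/10 + 37/10 + 37/10 = 74/5.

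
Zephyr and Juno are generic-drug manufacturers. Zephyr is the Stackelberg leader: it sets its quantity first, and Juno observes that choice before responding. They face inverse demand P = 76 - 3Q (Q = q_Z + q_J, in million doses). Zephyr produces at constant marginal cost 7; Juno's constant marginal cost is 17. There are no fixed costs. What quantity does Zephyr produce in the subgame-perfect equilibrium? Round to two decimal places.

Solve by backward induction. Given q_Z, the follower Juno maximises π_J = (76 - 3q_Z - 3q_J)q_J - 17q_J.
Setting the follower's marginal profit to zero, 59 - 3q_Z - 6q_J = 0, i.e. q_J = (59 - 3q_Z)/6.
The leader anticipates this reaction. Substituting into P = 76 - 3Q gives P = 93/2 - (3/2)q_Z, so π_Z = (93/2 - (3/2)q_Z)q_Z - 7q_Z.
Maximising: ∂π_Z/∂q_Z = 79/2 - 3q_Z = 0, giving q_Z = 79/6.
Then q_J = (59 - 3·(79/6))/6 = 13/4.

13.17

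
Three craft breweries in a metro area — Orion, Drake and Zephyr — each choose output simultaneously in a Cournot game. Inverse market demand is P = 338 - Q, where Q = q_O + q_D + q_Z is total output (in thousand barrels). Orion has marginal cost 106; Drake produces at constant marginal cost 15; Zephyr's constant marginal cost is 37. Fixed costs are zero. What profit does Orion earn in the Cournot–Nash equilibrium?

Orion's profit: π_O = (338 - Q)q_O - (106q_O). Setting ∂π_O/∂q_O = 0: 232 - 2q_O - (q_D + q_Z) = 0.
Drake's first-order condition: 323 - 2q_D - (q_O + q_Z) = 0.
Zephyr's first-order condition: 301 - 2q_Z - (q_O + q_D) = 0.
Adding the 3 conditions: 856 − 2Q − 2Q = 0, i.e. Q = 214.
Back-substituting: q_O = (232 − 214) = 18, q_D = (323 − 214) = 109, q_Z = (301 − 214) = 87.
Price P = 338 - 214 = 124.
Orion's profit: (124 - 106)·18 = 324.

324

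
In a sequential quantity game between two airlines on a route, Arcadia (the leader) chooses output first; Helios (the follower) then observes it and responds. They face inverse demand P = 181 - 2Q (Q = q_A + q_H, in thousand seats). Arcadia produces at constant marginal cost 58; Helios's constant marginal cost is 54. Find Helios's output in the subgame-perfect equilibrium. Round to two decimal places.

16.88

The follower Helios best-responds to any q_A: π_H = (181 - 2Q)q_H - 54q_H.
Setting the follower's marginal profit to zero, 127 - 2q_A - 4q_H = 0, i.e. q_H = (127 - 2q_A)/4.
Arcadia substitutes q_H(q_A) into its own profit: π_A = q_A(181 - 2q_A - (127 - 2q_A)/2) - 58q_A = (235/2 - q_A)q_A - 58q_A.
The leader's first-order condition 119/2 - 2q_A = 0 yields q_A = 119/4.
Then q_H = (127 - 2·(119/4))/4 = 135/8.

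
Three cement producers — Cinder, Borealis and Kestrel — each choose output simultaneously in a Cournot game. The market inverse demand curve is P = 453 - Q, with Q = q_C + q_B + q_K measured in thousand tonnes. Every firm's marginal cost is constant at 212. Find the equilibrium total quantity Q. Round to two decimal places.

A representative firm's profit is π_i = q_i(453 - Q) - 212q_i.
First-order condition (treating rivals' output as given): 241 - 2q_i - Σ_{j≠i} q_j = 0.
With identical firms every q_j equals q_i, so Σ_{j≠i} q_j = 2q_i and 241 = 4q_i, giving q_i = 241/4.
Total output Q = 241/4 + 241/4 + 241/4 = 723/4.

180.75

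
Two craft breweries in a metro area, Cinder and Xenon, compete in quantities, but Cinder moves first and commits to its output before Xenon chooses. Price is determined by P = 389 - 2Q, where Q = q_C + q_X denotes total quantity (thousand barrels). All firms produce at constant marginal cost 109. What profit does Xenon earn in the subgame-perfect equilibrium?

The follower Xenon best-responds to any q_C: π_X = (389 - 2Q)q_X - 109q_X.
Setting the follower's marginal profit to zero, 280 - 2q_C - 4q_X = 0, i.e. q_X = (280 - 2q_C)/4.
The leader anticipates this reaction. Substituting into P = 389 - 2Q gives P = 249 - q_C, so π_C = (249 - q_C)q_C - 109q_C.
Maximising: ∂π_C/∂q_C = 140 - 2q_C = 0, giving q_C = 70.
Then q_X = (280 - 2·70)/4 = 35.
Price P = 389 - 2·105 = 179.
Xenon's profit: (179 - 109)·35 = 2450.

2450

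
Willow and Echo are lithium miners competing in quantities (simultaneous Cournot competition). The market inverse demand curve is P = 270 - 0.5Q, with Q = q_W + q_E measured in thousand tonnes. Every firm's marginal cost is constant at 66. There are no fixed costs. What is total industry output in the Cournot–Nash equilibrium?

272

A representative firm's profit is π_i = q_i(270 - 0.5Q) - 66q_i.
Setting ∂π_i/∂q_i = 0 with rivals' quantities fixed: 204 - q_i - (1/2)q_j = 0.
With identical firms every q_j equals q_i, so q_j = q_i and 204 = (3/2)q_i, giving q_i = 136.
Total output Q = 136 + 136 = 272.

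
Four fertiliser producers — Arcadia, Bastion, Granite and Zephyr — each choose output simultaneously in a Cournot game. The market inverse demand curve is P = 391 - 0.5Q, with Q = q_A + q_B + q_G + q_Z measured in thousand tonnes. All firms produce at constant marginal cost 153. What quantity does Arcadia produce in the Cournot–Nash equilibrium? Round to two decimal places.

95.20

Each firm earns π_i = (391 - 0.5Q)q_i - 153q_i.
Setting ∂π_i/∂q_i = 0 with rivals' quantities fixed: 238 - q_i - (1/2)·Σ_{j≠i} q_j = 0.
By symmetry each firm produces the same amount; substituting Σ_{j≠i} q_j = 3q_i yields q_i = 238/(5/2) = 476/5.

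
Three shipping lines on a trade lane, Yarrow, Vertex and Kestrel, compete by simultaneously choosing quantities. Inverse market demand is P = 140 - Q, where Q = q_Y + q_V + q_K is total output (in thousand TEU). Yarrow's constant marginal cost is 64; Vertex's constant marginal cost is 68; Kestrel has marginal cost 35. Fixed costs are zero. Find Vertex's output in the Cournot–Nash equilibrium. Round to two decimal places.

Yarrow's profit: π_Y = (140 - Q)q_Y - (64q_Y). Setting ∂π_Y/∂q_Y = 0: 76 - 2q_Y - (q_V + q_K) = 0.
Vertex's first-order condition: 72 - 2q_V - (q_Y + q_K) = 0.
Kestrel's first-order condition: 105 - 2q_K - (q_Y + q_V) = 0.
Summing all 3 equations gives 253 − 4Q = 0, hence Q = 253/4.
Back-substituting: q_Y = (76 − 253/4) = 51/4, q_V = (72 − 253/4) = 35/4, q_K = (105 − 253/4) = 167/4.

8.75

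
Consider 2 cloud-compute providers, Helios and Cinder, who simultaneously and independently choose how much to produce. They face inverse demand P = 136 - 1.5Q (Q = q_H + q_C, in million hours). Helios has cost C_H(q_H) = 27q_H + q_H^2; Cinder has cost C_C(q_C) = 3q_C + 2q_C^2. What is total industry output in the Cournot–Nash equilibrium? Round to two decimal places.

Helios's profit: π_H = (136 - 1.5Q)q_H - (27q_H + q_H²). Setting ∂π_H/∂q_H = 0: 109 - 5q_H - (3/2)(q_C) = 0.
Cinder's first-order condition: 133 - 7q_C - (3/2)(q_H) = 0.
Rearranging gives the reaction functions q_H = (109 - (3/2)q_C)/5 and q_C = (133 - (3/2)q_H)/7.
Solving the pair: q_H = 17.2061, q_C = 15.3130.
Total output Q = 17.2061 + 15.3130 = 32.5191.

32.52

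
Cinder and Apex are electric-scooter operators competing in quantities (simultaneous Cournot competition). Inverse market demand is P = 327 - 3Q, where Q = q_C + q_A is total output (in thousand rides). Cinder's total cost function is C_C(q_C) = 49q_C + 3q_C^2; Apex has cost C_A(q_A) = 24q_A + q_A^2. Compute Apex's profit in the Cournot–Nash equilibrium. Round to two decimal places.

Cinder's profit: π_C = (327 - 3Q)q_C - (49q_C + 3q_C²). Setting ∂π_C/∂q_C = 0: 278 - 12q_C - 3(q_A) = 0.
Apex's first-order condition: 303 - 8q_A - 3(q_C) = 0.
Rearranging gives the reaction functions q_C = (278 - 3q_A)/12 and q_A = (303 - 3q_C)/8.
Substituting one into the other gives q_C = 1315/87 and q_A = 934/29.
Price P = 327 - 3·47.3218 = 185.0345.
Apex's profit: 185.0345·(934/29) - 24·(934/29) - (934/29)² = 4149.1367.

4149.14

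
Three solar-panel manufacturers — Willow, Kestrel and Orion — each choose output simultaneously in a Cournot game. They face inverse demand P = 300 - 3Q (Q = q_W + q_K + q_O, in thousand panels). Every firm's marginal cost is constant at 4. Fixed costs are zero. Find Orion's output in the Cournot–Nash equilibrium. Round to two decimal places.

24.67

A representative firm's profit is π_i = q_i(300 - 3Q) - 4q_i.
First-order condition (treating rivals' output as given): 296 - 6q_i - 3·Σ_{j≠i} q_j = 0.
With identical firms every q_j equals q_i, so Σ_{j≠i} q_j = 2q_i and 296 = 12q_i, giving q_i = 74/3.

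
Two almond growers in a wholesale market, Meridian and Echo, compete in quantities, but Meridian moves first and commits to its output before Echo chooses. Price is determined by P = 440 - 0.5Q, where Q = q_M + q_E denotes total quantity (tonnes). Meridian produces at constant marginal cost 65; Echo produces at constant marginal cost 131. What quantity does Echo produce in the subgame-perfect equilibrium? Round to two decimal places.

The follower Echo best-responds to any q_M: π_E = (440 - 0.5Q)q_E - 131q_E.
Follower FOC: 309 - (1/2)q_M - q_E = 0, so q_E(q_M) = (309 - (1/2)q_M).
The leader anticipates this reaction. Substituting into P = 440 - 0.5Q gives P = 571/2 - (1/4)q_M, so π_M = (571/2 - (1/4)q_M)q_M - 65q_M.
The leader's first-order condition 441/2 - (1/2)q_M = 0 yields q_M = 441.
Then q_E = (309 - (1/2)·441) = 177/2.

88.50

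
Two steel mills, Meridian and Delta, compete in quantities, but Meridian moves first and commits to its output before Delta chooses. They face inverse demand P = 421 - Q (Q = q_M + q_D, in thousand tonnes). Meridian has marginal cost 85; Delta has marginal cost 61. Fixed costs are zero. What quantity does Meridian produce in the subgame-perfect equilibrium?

The follower Delta best-responds to any q_M: π_D = (421 - Q)q_D - 61q_D.
Follower FOC: 360 - q_M - 2q_D = 0, so q_D(q_M) = (360 - q_M)/2.
Meridian substitutes q_D(q_M) into its own profit: π_M = q_M(421 - q_M - (360 - q_M)/2) - 85q_M = (241 - (1/2)q_M)q_M - 85q_M.
Leader FOC: 156 - q_M = 0, so q_M = 156.
Then q_D = (360 - 156)/2 = 102.

156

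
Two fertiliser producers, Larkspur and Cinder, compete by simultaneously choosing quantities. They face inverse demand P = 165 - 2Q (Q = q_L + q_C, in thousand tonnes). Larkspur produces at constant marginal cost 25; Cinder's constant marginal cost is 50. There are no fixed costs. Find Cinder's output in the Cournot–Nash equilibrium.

15

Larkspur's profit: π_L = (165 - 2Q)q_L - (25q_L). Setting ∂π_L/∂q_L = 0: 140 - 4q_L - 2(q_C) = 0.
Cinder's profit: π_C = (165 - 2Q)q_C - (50q_C). Setting ∂π_C/∂q_C = 0: 115 - 4q_C - 2(q_L) = 0.
So q_L = (140 - 2q_C)/4 and q_C = (115 - 2q_L)/4.
Substituting one into the other gives q_L = 55/2 and q_C = 15.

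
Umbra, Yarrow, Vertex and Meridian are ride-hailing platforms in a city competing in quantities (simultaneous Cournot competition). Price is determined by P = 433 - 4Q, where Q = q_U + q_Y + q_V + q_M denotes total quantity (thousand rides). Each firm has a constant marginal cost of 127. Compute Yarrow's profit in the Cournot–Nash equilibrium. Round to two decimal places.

A representative firm's profit is π_i = q_i(433 - 4Q) - 127q_i.
Setting ∂π_i/∂q_i = 0 with rivals' quantities fixed: 306 - 8q_i - 4·Σ_{j≠i} q_j = 0.
By symmetry each firm produces the same amount; substituting Σ_{j≠i} q_j = 3q_i yields q_i = 306/20 = 153/10.
Price P = 433 - 4·(306/5) = 941/5.
Yarrow's profit: (941/5 - 127)·(153/10) = 936.3600.

936.36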